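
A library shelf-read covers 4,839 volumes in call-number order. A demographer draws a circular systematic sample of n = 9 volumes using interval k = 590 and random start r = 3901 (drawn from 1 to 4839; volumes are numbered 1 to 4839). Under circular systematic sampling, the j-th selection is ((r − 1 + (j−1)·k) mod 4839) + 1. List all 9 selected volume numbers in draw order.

Selection 1: 3901
Selection 2: 3901 + 590 = 4491
Selection 3: 4491 + 590 = 5081 → 5081 − 4839 = 242
Selection 4: 242 + 590 = 832
Selection 5: 832 + 590 = 1422
Selection 6: 1422 + 590 = 2012
Selection 7: 2012 + 590 = 2602
Selection 8: 2602 + 590 = 3192
Selection 9: 3192 + 590 = 3782

3901, 4491, 242, 832, 1422, 2012, 2602, 3192, 3782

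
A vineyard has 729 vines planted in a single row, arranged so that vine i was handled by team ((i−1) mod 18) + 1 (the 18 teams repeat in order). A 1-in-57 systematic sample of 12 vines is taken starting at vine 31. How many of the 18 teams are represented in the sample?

6

Consecutive selections differ by k = 57, so their team numbers differ by 57 mod 18 = 3.
gcd(57, 18) = 3, so the sample visits 18/3 = 6 distinct residues mod 18.
Start 31 is team 13; the teams hit are 1, 4, 7, 10, 13, 16.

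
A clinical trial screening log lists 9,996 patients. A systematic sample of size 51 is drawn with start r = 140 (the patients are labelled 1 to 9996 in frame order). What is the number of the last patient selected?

9940

k = 9996/51 = 196
51st selection = r + (51−1)·k = 140 + 50×196 = 140 + 9800 = 9940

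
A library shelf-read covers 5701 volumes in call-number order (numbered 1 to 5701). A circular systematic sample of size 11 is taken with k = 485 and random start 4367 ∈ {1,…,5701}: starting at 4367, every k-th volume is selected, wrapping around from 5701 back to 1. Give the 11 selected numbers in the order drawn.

Selection 1: 4367
Selection 2: 4367 + 485 = 4852
Selection 3: 4852 + 485 = 5337
Selection 4: 5337 + 485 = 5822 → 5822 − 5701 = 121
Selection 5: 121 + 485 = 606
Selection 6: 606 + 485 = 1091
Selection 7: 1091 + 485 = 1576
Selection 8: 1576 + 485 = 2061
Selection 9: 2061 + 485 = 2546
Selection 10: 2546 + 485 = 3031
Selection 11: 3031 + 485 = 3516

4367, 4852, 5337, 121, 606, 1091, 1576, 2061, 2546, 3031, 3516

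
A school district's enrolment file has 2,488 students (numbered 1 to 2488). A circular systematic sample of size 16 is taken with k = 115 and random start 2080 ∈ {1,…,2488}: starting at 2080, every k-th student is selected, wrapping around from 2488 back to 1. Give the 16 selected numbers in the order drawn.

Selection 1: 2080
Selection 2: 2080 + 115 = 2195
Selection 3: 2195 + 115 = 2310
Selection 4: 2310 + 115 = 2425
Selection 5: 2425 + 115 = 2540 → 2540 − 2488 = 52
Selection 6: 52 + 115 = 167
Selection 7: 167 + 115 = 282
Selection 8: 282 + 115 = 397
Selection 9: 397 + 115 = 512
Selection 10: 512 + 115 = 627
Selection 11: 627 + 115 = 742
Selection 12: 742 + 115 = 857
Selection 13: 857 + 115 = 972
Selection 14: 972 + 115 = 1087
Selection 15: 1087 + 115 = 1202
Selection 16: 1202 + 115 = 1317

2080, 2195, 2310, 2425, 52, 167, 282, 397, 512, 627, 742, 857, 972, 1087, 1202, 1317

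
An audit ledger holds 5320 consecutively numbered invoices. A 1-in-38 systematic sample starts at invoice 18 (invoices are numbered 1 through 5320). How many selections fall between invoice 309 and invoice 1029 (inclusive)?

k = 38
First selection ≥ 309: 18 + ⌈(309−18)/38⌉·38 = 18 + 8×38 = 322
Last selection ≤ 1029: 18 + ⌊(1029−18)/38⌋·38 = 18 + 26×38 = 1006
Count = 26 − 8 + 1 = 19

19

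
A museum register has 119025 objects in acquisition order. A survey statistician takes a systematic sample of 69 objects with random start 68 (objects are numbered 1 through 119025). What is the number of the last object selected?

k = 119025/69 = 1725
69th selection = r + (69−1)·k = 68 + 68×1725 = 68 + 117300 = 117368

117368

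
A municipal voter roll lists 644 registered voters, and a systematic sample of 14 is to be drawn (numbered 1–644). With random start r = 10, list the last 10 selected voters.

k = N/n = 644/14 = 46
5th selection = 10 + 4×46 = 194
6th: 194 + 46 = 240
7th: 240 + 46 = 286
8th: 286 + 46 = 332
9th: 332 + 46 = 378
10th: 378 + 46 = 424
11th: 424 + 46 = 470
12th: 470 + 46 = 516
13th: 516 + 46 = 562
14th: 562 + 46 = 608

194, 240, 286, 332, 378, 424, 470, 516, 562, 608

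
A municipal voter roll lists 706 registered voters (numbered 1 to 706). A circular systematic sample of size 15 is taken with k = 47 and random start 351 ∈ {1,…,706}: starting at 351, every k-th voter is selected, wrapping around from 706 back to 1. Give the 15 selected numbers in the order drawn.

Selection 1: 351
Selection 2: 351 + 47 = 398
Selection 3: 398 + 47 = 445
Selection 4: 445 + 47 = 492
Selection 5: 492 + 47 = 539
Selection 6: 539 + 47 = 586
Selection 7: 586 + 47 = 633
Selection 8: 633 + 47 = 680
Selection 9: 680 + 47 = 727 → 727 − 706 = 21
Selection 10: 21 + 47 = 68
Selection 11: 68 + 47 = 115
Selection 12: 115 + 47 = 162
Selection 13: 162 + 47 = 209
Selection 14: 209 + 47 = 256
Selection 15: 256 + 47 = 303

351, 398, 445, 492, 539, 586, 633, 680, 21, 68, 115, 162, 209, 256, 303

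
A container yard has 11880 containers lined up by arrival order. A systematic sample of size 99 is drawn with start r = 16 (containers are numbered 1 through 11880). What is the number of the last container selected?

11776

k = 11880/99 = 120
99th selection = r + (99−1)·k = 16 + 98×120 = 16 + 11760 = 11776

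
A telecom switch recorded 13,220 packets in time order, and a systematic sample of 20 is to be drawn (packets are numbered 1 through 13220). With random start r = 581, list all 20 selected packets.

k = N/n = 13220/20 = 661
packet 1: 581
packet 2: 581 + 661 = 1242
packet 3: 1242 + 661 = 1903
packet 4: 1903 + 661 = 2564
packet 5: 2564 + 661 = 3225
packet 6: 3225 + 661 = 3886
packet 7: 3886 + 661 = 4547
packet 8: 4547 + 661 = 5208
packet 9: 5208 + 661 = 5869
packet 10: 5869 + 661 = 6530
packet 11: 6530 + 661 = 7191
packet 12: 7191 + 661 = 7852
packet 13: 7852 + 661 = 8513
packet 14: 8513 + 661 = 9174
packet 15: 9174 + 661 = 9835
packet 16: 9835 + 661 = 10496
packet 17: 10496 + 661 = 11157
packet 18: 11157 + 661 = 11818
packet 19: 11818 + 661 = 12479
packet 20: 12479 + 661 = 13140

581, 1242, 1903, 2564, 3225, 3886, 4547, 5208, 5869, 6530, 7191, 7852, 8513, 9174, 9835, 10496, 11157, 11818, 12479, 13140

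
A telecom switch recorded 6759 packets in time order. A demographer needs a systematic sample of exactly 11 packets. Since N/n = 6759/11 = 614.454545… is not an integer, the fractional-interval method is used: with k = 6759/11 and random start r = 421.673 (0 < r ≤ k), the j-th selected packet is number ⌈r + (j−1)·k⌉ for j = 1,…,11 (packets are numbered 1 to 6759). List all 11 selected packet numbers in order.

422, 1037, 1651, 2266, 2880, 3494, 4109, 4723, 5338, 5952, 6567

j=1: r + 0k = 421.673 → ⌈·⌉ = 422
j=2: r + 1k = 1036.127545… → ⌈·⌉ = 1037
j=3: r + 2k = 1650.582090… → ⌈·⌉ = 1651
j=4: r + 3k = 2265.036636… → ⌈·⌉ = 2266
j=5: r + 4k = 2879.491181… → ⌈·⌉ = 2880
j=6: r + 5k = 3493.945727… → ⌈·⌉ = 3494
j=7: r + 6k = 4108.400272… → ⌈·⌉ = 4109
j=8: r + 7k = 4722.854818… → ⌈·⌉ = 4723
j=9: r + 8k = 5337.309363… → ⌈·⌉ = 5338
j=10: r + 9k = 5951.763909… → ⌈·⌉ = 5952
j=11: r + 10k = 6566.218454… → ⌈·⌉ = 6567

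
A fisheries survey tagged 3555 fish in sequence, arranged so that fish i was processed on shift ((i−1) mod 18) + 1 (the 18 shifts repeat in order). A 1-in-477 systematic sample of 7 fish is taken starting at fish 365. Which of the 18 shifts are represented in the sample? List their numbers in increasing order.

5, 14

Consecutive selections differ by k = 477, so their shift numbers differ by 477 mod 18 = 9.
gcd(477, 18) = 9, so the sample visits 18/9 = 2 distinct residues mod 18.
Start 365 is shift 5; the shifts hit are 5, 14.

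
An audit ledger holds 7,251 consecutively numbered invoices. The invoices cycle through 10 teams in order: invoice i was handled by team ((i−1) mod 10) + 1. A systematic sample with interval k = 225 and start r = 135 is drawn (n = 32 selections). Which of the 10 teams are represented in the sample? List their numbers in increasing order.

5, 10

Consecutive selections differ by k = 225, so their team numbers differ by 225 mod 10 = 5.
gcd(225, 10) = 5, so the sample visits 10/5 = 2 distinct residues mod 10.
Start 135 is team 5; the teams hit are 5, 10.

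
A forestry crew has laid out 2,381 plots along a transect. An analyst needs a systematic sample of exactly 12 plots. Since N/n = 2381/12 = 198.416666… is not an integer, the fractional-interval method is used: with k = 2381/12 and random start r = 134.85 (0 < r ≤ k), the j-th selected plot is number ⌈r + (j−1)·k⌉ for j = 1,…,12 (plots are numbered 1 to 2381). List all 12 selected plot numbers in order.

j=1: r + 0k = 134.85 → ⌈·⌉ = 135
j=2: r + 1k = 333.266666… → ⌈·⌉ = 334
j=3: r + 2k = 531.683333… → ⌈·⌉ = 532
j=4: r + 3k = 730.1 → ⌈·⌉ = 731
j=5: r + 4k = 928.516666… → ⌈·⌉ = 929
j=6: r + 5k = 1126.933333… → ⌈·⌉ = 1127
j=7: r + 6k = 1325.35 → ⌈·⌉ = 1326
j=8: r + 7k = 1523.766666… → ⌈·⌉ = 1524
j=9: r + 8k = 1722.183333… → ⌈·⌉ = 1723
j=10: r + 9k = 1920.6 → ⌈·⌉ = 1921
j=11: r + 10k = 2119.016666… → ⌈·⌉ = 2120
j=12: r + 11k = 2317.433333… → ⌈·⌉ = 2318

135, 334, 532, 731, 929, 1127, 1326, 1524, 1723, 1921, 2120, 2318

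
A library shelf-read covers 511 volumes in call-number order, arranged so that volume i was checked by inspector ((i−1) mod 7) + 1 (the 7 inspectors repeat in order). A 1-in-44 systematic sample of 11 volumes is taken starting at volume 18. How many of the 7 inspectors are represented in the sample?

Consecutive selections differ by k = 44, so their inspector numbers differ by 44 mod 7 = 2.
gcd(44, 7) = 1, so the sample visits 7/1 = 7 distinct residues mod 7.
Start 18 is inspector 4; the inspectors hit are 1, 2, 3, 4, 5, 6, 7.

7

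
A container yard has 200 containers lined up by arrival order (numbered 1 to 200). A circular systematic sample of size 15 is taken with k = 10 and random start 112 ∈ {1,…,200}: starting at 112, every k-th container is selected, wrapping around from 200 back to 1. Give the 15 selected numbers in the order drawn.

112, 122, 132, 142, 152, 162, 172, 182, 192, 2, 12, 22, 32, 42, 52

Selection 1: 112
Selection 2: 112 + 10 = 122
Selection 3: 122 + 10 = 132
Selection 4: 132 + 10 = 142
Selection 5: 142 + 10 = 152
Selection 6: 152 + 10 = 162
Selection 7: 162 + 10 = 172
Selection 8: 172 + 10 = 182
Selection 9: 182 + 10 = 192
Selection 10: 192 + 10 = 202 → 202 − 200 = 2
Selection 11: 2 + 10 = 12
Selection 12: 12 + 10 = 22
Selection 13: 22 + 10 = 32
Selection 14: 32 + 10 = 42
Selection 15: 42 + 10 = 52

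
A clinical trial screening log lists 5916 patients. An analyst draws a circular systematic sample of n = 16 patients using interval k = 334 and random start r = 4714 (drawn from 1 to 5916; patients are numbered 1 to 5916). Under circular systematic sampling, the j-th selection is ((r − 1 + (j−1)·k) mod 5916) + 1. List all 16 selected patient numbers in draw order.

Selection 1: 4714
Selection 2: 4714 + 334 = 5048
Selection 3: 5048 + 334 = 5382
Selection 4: 5382 + 334 = 5716
Selection 5: 5716 + 334 = 6050 → 6050 − 5916 = 134
Selection 6: 134 + 334 = 468
Selection 7: 468 + 334 = 802
Selection 8: 802 + 334 = 1136
Selection 9: 1136 + 334 = 1470
Selection 10: 1470 + 334 = 1804
Selection 11: 1804 + 334 = 2138
Selection 12: 2138 + 334 = 2472
Selection 13: 2472 + 334 = 2806
Selection 14: 2806 + 334 = 3140
Selection 15: 3140 + 334 = 3474
Selection 16: 3474 + 334 = 3808

4714, 5048, 5382, 5716, 134, 468, 802, 1136, 1470, 1804, 2138, 2472, 2806, 3140, 3474, 3808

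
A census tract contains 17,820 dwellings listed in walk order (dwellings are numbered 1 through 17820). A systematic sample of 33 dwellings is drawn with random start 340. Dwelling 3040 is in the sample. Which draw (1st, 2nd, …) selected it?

k = 17820/33 = 540
position = (3040 − 340)/540 + 1 = 2700/540 + 1 = 5 + 1 = 6

6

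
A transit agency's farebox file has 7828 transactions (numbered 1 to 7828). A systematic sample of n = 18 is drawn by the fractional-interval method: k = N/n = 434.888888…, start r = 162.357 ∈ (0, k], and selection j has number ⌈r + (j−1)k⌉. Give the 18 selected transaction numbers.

j=1: r + 0k = 162.357 → ⌈·⌉ = 163
j=2: r + 1k = 597.245888… → ⌈·⌉ = 598
j=3: r + 2k = 1032.134777… → ⌈·⌉ = 1033
j=4: r + 3k = 1467.023666… → ⌈·⌉ = 1468
j=5: r + 4k = 1901.912555… → ⌈·⌉ = 1902
j=6: r + 5k = 2336.801444… → ⌈·⌉ = 2337
j=7: r + 6k = 2771.690333… → ⌈·⌉ = 2772
j=8: r + 7k = 3206.579222… → ⌈·⌉ = 3207
j=9: r + 8k = 3641.468111… → ⌈·⌉ = 3642
j=10: r + 9k = 4076.357 → ⌈·⌉ = 4077
j=11: r + 10k = 4511.245888… → ⌈·⌉ = 4512
j=12: r + 11k = 4946.134777… → ⌈·⌉ = 4947
j=13: r + 12k = 5381.023666… → ⌈·⌉ = 5382
j=14: r + 13k = 5815.912555… → ⌈·⌉ = 5816
j=15: r + 14k = 6250.801444… → ⌈·⌉ = 6251
j=16: r + 15k = 6685.690333… → ⌈·⌉ = 6686
j=17: r + 16k = 7120.579222… → ⌈·⌉ = 7121
j=18: r + 17k = 7555.468111… → ⌈·⌉ = 7556

163, 598, 1033, 1468, 1902, 2337, 2772, 3207, 3642, 4077, 4512, 4947, 5382, 5816, 6251, 6686, 7121, 7556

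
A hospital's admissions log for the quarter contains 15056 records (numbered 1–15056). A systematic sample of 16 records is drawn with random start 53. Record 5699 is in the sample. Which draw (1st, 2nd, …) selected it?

7

k = 15056/16 = 941
position = (5699 − 53)/941 + 1 = 5646/941 + 1 = 6 + 1 = 7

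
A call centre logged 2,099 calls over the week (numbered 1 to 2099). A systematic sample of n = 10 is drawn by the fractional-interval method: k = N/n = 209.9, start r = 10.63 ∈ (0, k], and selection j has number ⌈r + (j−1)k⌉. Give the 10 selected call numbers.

11, 221, 431, 641, 851, 1061, 1271, 1480, 1690, 1900

j=1: r + 0k = 10.63 → ⌈·⌉ = 11
j=2: r + 1k = 220.53 → ⌈·⌉ = 221
j=3: r + 2k = 430.43 → ⌈·⌉ = 431
j=4: r + 3k = 640.33 → ⌈·⌉ = 641
j=5: r + 4k = 850.23 → ⌈·⌉ = 851
j=6: r + 5k = 1060.13 → ⌈·⌉ = 1061
j=7: r + 6k = 1270.03 → ⌈·⌉ = 1271
j=8: r + 7k = 1479.93 → ⌈·⌉ = 1480
j=9: r + 8k = 1689.83 → ⌈·⌉ = 1690
j=10: r + 9k = 1899.73 → ⌈·⌉ = 1900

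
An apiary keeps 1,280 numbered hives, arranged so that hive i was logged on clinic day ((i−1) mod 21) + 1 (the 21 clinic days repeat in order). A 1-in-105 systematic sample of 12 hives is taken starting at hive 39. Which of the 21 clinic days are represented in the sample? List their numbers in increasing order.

18

Consecutive selections differ by k = 105, so their clinic day numbers differ by 105 mod 21 = 0.
gcd(105, 21) = 21, so the sample visits 21/21 = 1 distinct residues mod 21.
Start 39 is clinic day 18; the clinic days hit are 18.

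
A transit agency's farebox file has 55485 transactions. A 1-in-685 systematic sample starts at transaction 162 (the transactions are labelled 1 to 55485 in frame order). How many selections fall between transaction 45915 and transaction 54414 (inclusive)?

k = 685
First selection ≥ 45915: 162 + ⌈(45915−162)/685⌉·685 = 162 + 67×685 = 46057
Last selection ≤ 54414: 162 + ⌊(54414−162)/685⌋·685 = 162 + 79×685 = 54277
Count = 79 − 67 + 1 = 13

13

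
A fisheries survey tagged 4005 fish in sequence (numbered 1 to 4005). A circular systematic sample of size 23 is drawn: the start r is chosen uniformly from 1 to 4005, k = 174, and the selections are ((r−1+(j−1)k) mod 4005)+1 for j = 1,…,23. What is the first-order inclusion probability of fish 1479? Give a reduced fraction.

For each position j, as r ranges over 1…4005 the j-th selection hits every fish exactly once, so fish 1479 is selected for exactly 23 of the 4005 starts.
Inclusion probability = 23/4005.

23/4005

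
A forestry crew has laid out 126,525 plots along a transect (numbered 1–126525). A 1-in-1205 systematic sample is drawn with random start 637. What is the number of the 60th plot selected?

71732

k = 1205
60th selection = r + (60−1)·k = 637 + 59×1205 = 637 + 71095 = 71732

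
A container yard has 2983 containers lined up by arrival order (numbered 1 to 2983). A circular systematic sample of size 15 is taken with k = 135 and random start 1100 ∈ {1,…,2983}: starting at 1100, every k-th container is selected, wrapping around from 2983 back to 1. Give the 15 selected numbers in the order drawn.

1100, 1235, 1370, 1505, 1640, 1775, 1910, 2045, 2180, 2315, 2450, 2585, 2720, 2855, 7

Selection 1: 1100
Selection 2: 1100 + 135 = 1235
Selection 3: 1235 + 135 = 1370
Selection 4: 1370 + 135 = 1505
Selection 5: 1505 + 135 = 1640
Selection 6: 1640 + 135 = 1775
Selection 7: 1775 + 135 = 1910
Selection 8: 1910 + 135 = 2045
Selection 9: 2045 + 135 = 2180
Selection 10: 2180 + 135 = 2315
Selection 11: 2315 + 135 = 2450
Selection 12: 2450 + 135 = 2585
Selection 13: 2585 + 135 = 2720
Selection 14: 2720 + 135 = 2855
Selection 15: 2855 + 135 = 2990 → 2990 − 2983 = 7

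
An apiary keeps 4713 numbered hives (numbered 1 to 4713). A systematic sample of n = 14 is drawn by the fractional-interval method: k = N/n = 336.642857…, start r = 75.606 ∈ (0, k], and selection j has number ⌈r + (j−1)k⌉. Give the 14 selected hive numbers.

j=1: r + 0k = 75.606 → ⌈·⌉ = 76
j=2: r + 1k = 412.248857… → ⌈·⌉ = 413
j=3: r + 2k = 748.891714… → ⌈·⌉ = 749
j=4: r + 3k = 1085.534571… → ⌈·⌉ = 1086
j=5: r + 4k = 1422.177428… → ⌈·⌉ = 1423
j=6: r + 5k = 1758.820285… → ⌈·⌉ = 1759
j=7: r + 6k = 2095.463142… → ⌈·⌉ = 2096
j=8: r + 7k = 2432.106 → ⌈·⌉ = 2433
j=9: r + 8k = 2768.748857… → ⌈·⌉ = 2769
j=10: r + 9k = 3105.391714… → ⌈·⌉ = 3106
j=11: r + 10k = 3442.034571… → ⌈·⌉ = 3443
j=12: r + 11k = 3778.677428… → ⌈·⌉ = 3779
j=13: r + 12k = 4115.320285… → ⌈·⌉ = 4116
j=14: r + 13k = 4451.963142… → ⌈·⌉ = 4452

76, 413, 749, 1086, 1423, 1759, 2096, 2433, 2769, 3106, 3443, 3779, 4116, 4452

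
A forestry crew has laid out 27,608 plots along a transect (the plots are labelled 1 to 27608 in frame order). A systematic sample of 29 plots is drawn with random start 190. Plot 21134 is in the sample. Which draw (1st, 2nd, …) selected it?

k = 27608/29 = 952
position = (21134 − 190)/952 + 1 = 20944/952 + 1 = 22 + 1 = 23

23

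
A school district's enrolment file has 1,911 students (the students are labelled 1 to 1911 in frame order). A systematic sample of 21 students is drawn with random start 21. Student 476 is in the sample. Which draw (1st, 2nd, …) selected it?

k = 1911/21 = 91
position = (476 − 21)/91 + 1 = 455/91 + 1 = 5 + 1 = 6

6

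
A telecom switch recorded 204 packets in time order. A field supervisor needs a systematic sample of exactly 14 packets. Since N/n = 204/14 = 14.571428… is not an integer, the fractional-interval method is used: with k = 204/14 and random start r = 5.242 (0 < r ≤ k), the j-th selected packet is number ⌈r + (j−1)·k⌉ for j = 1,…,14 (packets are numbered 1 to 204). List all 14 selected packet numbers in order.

j=1: r + 0k = 5.242 → ⌈·⌉ = 6
j=2: r + 1k = 19.813428… → ⌈·⌉ = 20
j=3: r + 2k = 34.384857… → ⌈·⌉ = 35
j=4: r + 3k = 48.956285… → ⌈·⌉ = 49
j=5: r + 4k = 63.527714… → ⌈·⌉ = 64
j=6: r + 5k = 78.099142… → ⌈·⌉ = 79
j=7: r + 6k = 92.670571… → ⌈·⌉ = 93
j=8: r + 7k = 107.242 → ⌈·⌉ = 108
j=9: r + 8k = 121.813428… → ⌈·⌉ = 122
j=10: r + 9k = 136.384857… → ⌈·⌉ = 137
j=11: r + 10k = 150.956285… → ⌈·⌉ = 151
j=12: r + 11k = 165.527714… → ⌈·⌉ = 166
j=13: r + 12k = 180.099142… → ⌈·⌉ = 181
j=14: r + 13k = 194.670571… → ⌈·⌉ = 195

6, 20, 35, 49, 64, 79, 93, 108, 122, 137, 151, 166, 181, 195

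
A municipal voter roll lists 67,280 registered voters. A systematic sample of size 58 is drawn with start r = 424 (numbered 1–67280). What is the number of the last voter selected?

k = 67280/58 = 1160
58th selection = r + (58−1)·k = 424 + 57×1160 = 424 + 66120 = 66544

66544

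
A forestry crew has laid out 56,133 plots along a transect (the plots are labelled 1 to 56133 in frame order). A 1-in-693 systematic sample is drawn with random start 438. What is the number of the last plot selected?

55878

k = 693
81st selection = r + (81−1)·k = 438 + 80×693 = 438 + 55440 = 55878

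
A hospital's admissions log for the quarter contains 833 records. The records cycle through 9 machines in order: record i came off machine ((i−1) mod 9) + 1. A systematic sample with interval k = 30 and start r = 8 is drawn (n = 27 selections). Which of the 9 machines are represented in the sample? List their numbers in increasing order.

2, 5, 8

Consecutive selections differ by k = 30, so their machine numbers differ by 30 mod 9 = 3.
gcd(30, 9) = 3, so the sample visits 9/3 = 3 distinct residues mod 9.
Start 8 is machine 8; the machines hit are 2, 5, 8.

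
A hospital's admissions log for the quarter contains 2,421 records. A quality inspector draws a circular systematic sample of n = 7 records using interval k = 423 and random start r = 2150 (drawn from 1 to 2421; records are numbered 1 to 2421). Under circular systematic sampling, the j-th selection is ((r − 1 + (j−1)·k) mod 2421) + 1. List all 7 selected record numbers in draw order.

Selection 1: 2150
Selection 2: 2150 + 423 = 2573 → 2573 − 2421 = 152
Selection 3: 152 + 423 = 575
Selection 4: 575 + 423 = 998
Selection 5: 998 + 423 = 1421
Selection 6: 1421 + 423 = 1844
Selection 7: 1844 + 423 = 2267

2150, 152, 575, 998, 1421, 1844, 2267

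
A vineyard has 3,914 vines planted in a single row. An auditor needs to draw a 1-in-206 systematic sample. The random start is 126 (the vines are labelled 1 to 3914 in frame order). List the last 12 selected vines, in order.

1568, 1774, 1980, 2186, 2392, 2598, 2804, 3010, 3216, 3422, 3628, 3834

8th selection = 126 + 7×206 = 1568
9th: 1568 + 206 = 1774
10th: 1774 + 206 = 1980
11th: 1980 + 206 = 2186
12th: 2186 + 206 = 2392
13th: 2392 + 206 = 2598
14th: 2598 + 206 = 2804
15th: 2804 + 206 = 3010
16th: 3010 + 206 = 3216
17th: 3216 + 206 = 3422
18th: 3422 + 206 = 3628
19th: 3628 + 206 = 3834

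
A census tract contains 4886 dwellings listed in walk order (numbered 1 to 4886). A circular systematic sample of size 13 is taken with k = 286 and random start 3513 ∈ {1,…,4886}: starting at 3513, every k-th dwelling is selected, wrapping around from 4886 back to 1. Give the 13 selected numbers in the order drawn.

Selection 1: 3513
Selection 2: 3513 + 286 = 3799
Selection 3: 3799 + 286 = 4085
Selection 4: 4085 + 286 = 4371
Selection 5: 4371 + 286 = 4657
Selection 6: 4657 + 286 = 4943 → 4943 − 4886 = 57
Selection 7: 57 + 286 = 343
Selection 8: 343 + 286 = 629
Selection 9: 629 + 286 = 915
Selection 10: 915 + 286 = 1201
Selection 11: 1201 + 286 = 1487
Selection 12: 1487 + 286 = 1773
Selection 13: 1773 + 286 = 2059

3513, 3799, 4085, 4371, 4657, 57, 343, 629, 915, 1201, 1487, 1773, 2059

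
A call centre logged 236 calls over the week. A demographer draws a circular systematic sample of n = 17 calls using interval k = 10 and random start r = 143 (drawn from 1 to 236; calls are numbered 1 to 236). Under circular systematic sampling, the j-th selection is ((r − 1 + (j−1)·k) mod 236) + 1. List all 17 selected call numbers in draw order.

Selection 1: 143
Selection 2: 143 + 10 = 153
Selection 3: 153 + 10 = 163
Selection 4: 163 + 10 = 173
Selection 5: 173 + 10 = 183
Selection 6: 183 + 10 = 193
Selection 7: 193 + 10 = 203
Selection 8: 203 + 10 = 213
Selection 9: 213 + 10 = 223
Selection 10: 223 + 10 = 233
Selection 11: 233 + 10 = 243 → 243 − 236 = 7
Selection 12: 7 + 10 = 17
Selection 13: 17 + 10 = 27
Selection 14: 27 + 10 = 37
Selection 15: 37 + 10 = 47
Selection 16: 47 + 10 = 57
Selection 17: 57 + 10 = 67

143, 153, 163, 173, 183, 193, 203, 213, 223, 233, 7, 17, 27, 37, 47, 57, 67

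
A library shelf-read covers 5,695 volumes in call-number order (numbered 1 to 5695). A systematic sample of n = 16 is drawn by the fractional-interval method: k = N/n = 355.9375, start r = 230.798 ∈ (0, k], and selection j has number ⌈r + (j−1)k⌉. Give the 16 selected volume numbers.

231, 587, 943, 1299, 1655, 2011, 2367, 2723, 3079, 3435, 3791, 4147, 4503, 4858, 5214, 5570

j=1: r + 0k = 230.798 → ⌈·⌉ = 231
j=2: r + 1k = 586.7355 → ⌈·⌉ = 587
j=3: r + 2k = 942.673 → ⌈·⌉ = 943
j=4: r + 3k = 1298.6105 → ⌈·⌉ = 1299
j=5: r + 4k = 1654.548 → ⌈·⌉ = 1655
j=6: r + 5k = 2010.4855 → ⌈·⌉ = 2011
j=7: r + 6k = 2366.423 → ⌈·⌉ = 2367
j=8: r + 7k = 2722.3605 → ⌈·⌉ = 2723
j=9: r + 8k = 3078.298 → ⌈·⌉ = 3079
j=10: r + 9k = 3434.2355 → ⌈·⌉ = 3435
j=11: r + 10k = 3790.173 → ⌈·⌉ = 3791
j=12: r + 11k = 4146.1105 → ⌈·⌉ = 4147
j=13: r + 12k = 4502.048 → ⌈·⌉ = 4503
j=14: r + 13k = 4857.9855 → ⌈·⌉ = 4858
j=15: r + 14k = 5213.923 → ⌈·⌉ = 5214
j=16: r + 15k = 5569.8605 → ⌈·⌉ = 5570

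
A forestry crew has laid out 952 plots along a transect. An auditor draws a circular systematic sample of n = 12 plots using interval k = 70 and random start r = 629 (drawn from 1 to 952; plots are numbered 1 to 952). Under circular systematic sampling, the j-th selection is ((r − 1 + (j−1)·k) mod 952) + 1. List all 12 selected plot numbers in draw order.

Selection 1: 629
Selection 2: 629 + 70 = 699
Selection 3: 699 + 70 = 769
Selection 4: 769 + 70 = 839
Selection 5: 839 + 70 = 909
Selection 6: 909 + 70 = 979 → 979 − 952 = 27
Selection 7: 27 + 70 = 97
Selection 8: 97 + 70 = 167
Selection 9: 167 + 70 = 237
Selection 10: 237 + 70 = 307
Selection 11: 307 + 70 = 377
Selection 12: 377 + 70 = 447

629, 699, 769, 839, 909, 27, 97, 167, 237, 307, 377, 447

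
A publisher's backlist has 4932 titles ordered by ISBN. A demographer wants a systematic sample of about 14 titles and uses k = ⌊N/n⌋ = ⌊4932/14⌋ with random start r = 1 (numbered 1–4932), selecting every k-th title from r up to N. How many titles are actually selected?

15

k = ⌊4932/14⌋ = 352
Achieved size = ⌊(4932 − 1)/352⌋ + 1 = ⌊4931/352⌋ + 1 = 14 + 1 = 15
(last selection: 1 + 14×352 = 4929 ≤ 4932; next would be 5281 > 4932)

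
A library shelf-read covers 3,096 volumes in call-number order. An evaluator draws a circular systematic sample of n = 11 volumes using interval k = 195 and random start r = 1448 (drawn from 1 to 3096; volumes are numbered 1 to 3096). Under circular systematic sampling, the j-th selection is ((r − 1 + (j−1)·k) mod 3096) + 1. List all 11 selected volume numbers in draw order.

Selection 1: 1448
Selection 2: 1448 + 195 = 1643
Selection 3: 1643 + 195 = 1838
Selection 4: 1838 + 195 = 2033
Selection 5: 2033 + 195 = 2228
Selection 6: 2228 + 195 = 2423
Selection 7: 2423 + 195 = 2618
Selection 8: 2618 + 195 = 2813
Selection 9: 2813 + 195 = 3008
Selection 10: 3008 + 195 = 3203 → 3203 − 3096 = 107
Selection 11: 107 + 195 = 302

1448, 1643, 1838, 2033, 2228, 2423, 2618, 2813, 3008, 107, 302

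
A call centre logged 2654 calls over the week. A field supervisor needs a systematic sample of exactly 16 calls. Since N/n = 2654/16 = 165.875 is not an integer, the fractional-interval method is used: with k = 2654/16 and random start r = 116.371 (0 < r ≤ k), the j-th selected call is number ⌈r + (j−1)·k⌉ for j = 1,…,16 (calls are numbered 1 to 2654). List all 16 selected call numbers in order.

j=1: r + 0k = 116.371 → ⌈·⌉ = 117
j=2: r + 1k = 282.246 → ⌈·⌉ = 283
j=3: r + 2k = 448.121 → ⌈·⌉ = 449
j=4: r + 3k = 613.996 → ⌈·⌉ = 614
j=5: r + 4k = 779.871 → ⌈·⌉ = 780
j=6: r + 5k = 945.746 → ⌈·⌉ = 946
j=7: r + 6k = 1111.621 → ⌈·⌉ = 1112
j=8: r + 7k = 1277.496 → ⌈·⌉ = 1278
j=9: r + 8k = 1443.371 → ⌈·⌉ = 1444
j=10: r + 9k = 1609.246 → ⌈·⌉ = 1610
j=11: r + 10k = 1775.121 → ⌈·⌉ = 1776
j=12: r + 11k = 1940.996 → ⌈·⌉ = 1941
j=13: r + 12k = 2106.871 → ⌈·⌉ = 2107
j=14: r + 13k = 2272.746 → ⌈·⌉ = 2273
j=15: r + 14k = 2438.621 → ⌈·⌉ = 2439
j=16: r + 15k = 2604.496 → ⌈·⌉ = 2605

117, 283, 449, 614, 780, 946, 1112, 1278, 1444, 1610, 1776, 1941, 2107, 2273, 2439, 2605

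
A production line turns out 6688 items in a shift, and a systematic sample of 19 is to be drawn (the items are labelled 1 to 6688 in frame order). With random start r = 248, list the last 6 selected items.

k = N/n = 6688/19 = 352
14th selection = 248 + 13×352 = 4824
15th: 4824 + 352 = 5176
16th: 5176 + 352 = 5528
17th: 5528 + 352 = 5880
18th: 5880 + 352 = 6232
19th: 6232 + 352 = 6584

4824, 5176, 5528, 5880, 6232, 6584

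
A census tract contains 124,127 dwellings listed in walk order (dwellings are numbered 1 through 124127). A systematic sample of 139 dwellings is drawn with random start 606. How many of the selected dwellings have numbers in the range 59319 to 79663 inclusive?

23

k = 124127/139 = 893
First selection ≥ 59319: 606 + ⌈(59319−606)/893⌉·893 = 606 + 66×893 = 59544
Last selection ≤ 79663: 606 + ⌊(79663−606)/893⌋·893 = 606 + 88×893 = 79190
Count = 88 − 66 + 1 = 23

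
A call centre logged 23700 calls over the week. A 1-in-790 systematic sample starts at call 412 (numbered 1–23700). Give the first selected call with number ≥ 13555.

k = 790
Steps past start: ⌈(13555 − 412)/790⌉ = ⌈13143/790⌉ = 17
Selected call: 412 + 17×790 = 13842

13842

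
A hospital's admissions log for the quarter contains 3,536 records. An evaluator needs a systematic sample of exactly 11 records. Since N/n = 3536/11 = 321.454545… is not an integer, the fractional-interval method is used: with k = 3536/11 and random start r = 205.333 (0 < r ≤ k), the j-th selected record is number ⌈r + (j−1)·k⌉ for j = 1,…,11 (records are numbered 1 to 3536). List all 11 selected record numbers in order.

206, 527, 849, 1170, 1492, 1813, 2135, 2456, 2777, 3099, 3420

j=1: r + 0k = 205.333 → ⌈·⌉ = 206
j=2: r + 1k = 526.787545… → ⌈·⌉ = 527
j=3: r + 2k = 848.242090… → ⌈·⌉ = 849
j=4: r + 3k = 1169.696636… → ⌈·⌉ = 1170
j=5: r + 4k = 1491.151181… → ⌈·⌉ = 1492
j=6: r + 5k = 1812.605727… → ⌈·⌉ = 1813
j=7: r + 6k = 2134.060272… → ⌈·⌉ = 2135
j=8: r + 7k = 2455.514818… → ⌈·⌉ = 2456
j=9: r + 8k = 2776.969363… → ⌈·⌉ = 2777
j=10: r + 9k = 3098.423909… → ⌈·⌉ = 3099
j=11: r + 10k = 3419.878454… → ⌈·⌉ = 3420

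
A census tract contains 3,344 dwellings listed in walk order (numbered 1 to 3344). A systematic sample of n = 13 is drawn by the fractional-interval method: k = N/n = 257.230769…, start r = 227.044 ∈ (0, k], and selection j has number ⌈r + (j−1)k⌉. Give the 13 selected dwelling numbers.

j=1: r + 0k = 227.044 → ⌈·⌉ = 228
j=2: r + 1k = 484.274769… → ⌈·⌉ = 485
j=3: r + 2k = 741.505538… → ⌈·⌉ = 742
j=4: r + 3k = 998.736307… → ⌈·⌉ = 999
j=5: r + 4k = 1255.967076… → ⌈·⌉ = 1256
j=6: r + 5k = 1513.197846… → ⌈·⌉ = 1514
j=7: r + 6k = 1770.428615… → ⌈·⌉ = 1771
j=8: r + 7k = 2027.659384… → ⌈·⌉ = 2028
j=9: r + 8k = 2284.890153… → ⌈·⌉ = 2285
j=10: r + 9k = 2542.120923… → ⌈·⌉ = 2543
j=11: r + 10k = 2799.351692… → ⌈·⌉ = 2800
j=12: r + 11k = 3056.582461… → ⌈·⌉ = 3057
j=13: r + 12k = 3313.813230… → ⌈·⌉ = 3314

228, 485, 742, 999, 1256, 1514, 1771, 2028, 2285, 2543, 2800, 3057, 3314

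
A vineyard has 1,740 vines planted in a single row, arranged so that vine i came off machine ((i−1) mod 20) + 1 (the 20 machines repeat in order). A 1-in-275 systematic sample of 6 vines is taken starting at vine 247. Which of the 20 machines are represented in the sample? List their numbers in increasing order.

Consecutive selections differ by k = 275, so their machine numbers differ by 275 mod 20 = 15.
gcd(275, 20) = 5, so the sample visits 20/5 = 4 distinct residues mod 20.
Start 247 is machine 7; the machines hit are 2, 7, 12, 17.

2, 7, 12, 17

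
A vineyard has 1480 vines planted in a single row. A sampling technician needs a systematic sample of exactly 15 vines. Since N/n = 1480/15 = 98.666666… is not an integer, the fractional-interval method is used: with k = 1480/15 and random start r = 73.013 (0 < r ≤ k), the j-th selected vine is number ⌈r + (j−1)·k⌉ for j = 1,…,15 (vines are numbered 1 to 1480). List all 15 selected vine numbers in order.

j=1: r + 0k = 73.013 → ⌈·⌉ = 74
j=2: r + 1k = 171.679666… → ⌈·⌉ = 172
j=3: r + 2k = 270.346333… → ⌈·⌉ = 271
j=4: r + 3k = 369.013 → ⌈·⌉ = 370
j=5: r + 4k = 467.679666… → ⌈·⌉ = 468
j=6: r + 5k = 566.346333… → ⌈·⌉ = 567
j=7: r + 6k = 665.013 → ⌈·⌉ = 666
j=8: r + 7k = 763.679666… → ⌈·⌉ = 764
j=9: r + 8k = 862.346333… → ⌈·⌉ = 863
j=10: r + 9k = 961.013 → ⌈·⌉ = 962
j=11: r + 10k = 1059.679666… → ⌈·⌉ = 1060
j=12: r + 11k = 1158.346333… → ⌈·⌉ = 1159
j=13: r + 12k = 1257.013 → ⌈·⌉ = 1258
j=14: r + 13k = 1355.679666… → ⌈·⌉ = 1356
j=15: r + 14k = 1454.346333… → ⌈·⌉ = 1455

74, 172, 271, 370, 468, 567, 666, 764, 863, 962, 1060, 1159, 1258, 1356, 1455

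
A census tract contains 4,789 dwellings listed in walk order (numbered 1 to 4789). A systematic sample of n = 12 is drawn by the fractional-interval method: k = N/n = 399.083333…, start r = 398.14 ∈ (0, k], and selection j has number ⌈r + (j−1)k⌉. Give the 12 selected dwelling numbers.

399, 798, 1197, 1596, 1995, 2394, 2793, 3192, 3591, 3990, 4389, 4789

j=1: r + 0k = 398.14 → ⌈·⌉ = 399
j=2: r + 1k = 797.223333… → ⌈·⌉ = 798
j=3: r + 2k = 1196.306666… → ⌈·⌉ = 1197
j=4: r + 3k = 1595.39 → ⌈·⌉ = 1596
j=5: r + 4k = 1994.473333… → ⌈·⌉ = 1995
j=6: r + 5k = 2393.556666… → ⌈·⌉ = 2394
j=7: r + 6k = 2792.64 → ⌈·⌉ = 2793
j=8: r + 7k = 3191.723333… → ⌈·⌉ = 3192
j=9: r + 8k = 3590.806666… → ⌈·⌉ = 3591
j=10: r + 9k = 3989.89 → ⌈·⌉ = 3990
j=11: r + 10k = 4388.973333… → ⌈·⌉ = 4389
j=12: r + 11k = 4788.056666… → ⌈·⌉ = 4789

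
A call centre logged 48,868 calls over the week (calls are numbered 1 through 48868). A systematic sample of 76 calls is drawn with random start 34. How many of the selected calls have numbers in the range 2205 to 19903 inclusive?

k = 48868/76 = 643
First selection ≥ 2205: 34 + ⌈(2205−34)/643⌉·643 = 34 + 4×643 = 2606
Last selection ≤ 19903: 34 + ⌊(19903−34)/643⌋·643 = 34 + 30×643 = 19324
Count = 30 − 4 + 1 = 27

27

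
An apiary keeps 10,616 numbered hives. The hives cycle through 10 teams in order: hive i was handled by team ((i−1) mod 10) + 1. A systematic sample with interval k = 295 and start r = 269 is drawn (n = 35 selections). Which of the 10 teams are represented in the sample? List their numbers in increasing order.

4, 9

Consecutive selections differ by k = 295, so their team numbers differ by 295 mod 10 = 5.
gcd(295, 10) = 5, so the sample visits 10/5 = 2 distinct residues mod 10.
Start 269 is team 9; the teams hit are 4, 9.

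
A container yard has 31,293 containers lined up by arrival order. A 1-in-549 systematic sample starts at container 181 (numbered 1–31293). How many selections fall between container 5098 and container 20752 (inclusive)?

29

k = 549
First selection ≥ 5098: 181 + ⌈(5098−181)/549⌉·549 = 181 + 9×549 = 5122
Last selection ≤ 20752: 181 + ⌊(20752−181)/549⌋·549 = 181 + 37×549 = 20494
Count = 37 − 9 + 1 = 29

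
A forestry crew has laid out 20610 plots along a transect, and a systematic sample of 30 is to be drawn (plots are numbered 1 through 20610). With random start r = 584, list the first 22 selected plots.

k = N/n = 20610/30 = 687
plot 1: 584
plot 2: 584 + 687 = 1271
plot 3: 1271 + 687 = 1958
plot 4: 1958 + 687 = 2645
plot 5: 2645 + 687 = 3332
plot 6: 3332 + 687 = 4019
plot 7: 4019 + 687 = 4706
plot 8: 4706 + 687 = 5393
plot 9: 5393 + 687 = 6080
plot 10: 6080 + 687 = 6767
plot 11: 6767 + 687 = 7454
plot 12: 7454 + 687 = 8141
plot 13: 8141 + 687 = 8828
plot 14: 8828 + 687 = 9515
plot 15: 9515 + 687 = 10202
plot 16: 10202 + 687 = 10889
plot 17: 10889 + 687 = 11576
plot 18: 11576 + 687 = 12263
plot 19: 12263 + 687 = 12950
plot 20: 12950 + 687 = 13637
plot 21: 13637 + 687 = 14324
plot 22: 14324 + 687 = 15011

584, 1271, 1958, 2645, 3332, 4019, 4706, 5393, 6080, 6767, 7454, 8141, 8828, 9515, 10202, 10889, 11576, 12263, 12950, 13637, 14324, 15011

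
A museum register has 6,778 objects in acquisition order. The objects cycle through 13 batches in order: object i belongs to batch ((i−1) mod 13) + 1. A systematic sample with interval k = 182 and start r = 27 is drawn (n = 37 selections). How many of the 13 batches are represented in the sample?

Consecutive selections differ by k = 182, so their batch numbers differ by 182 mod 13 = 0.
gcd(182, 13) = 13, so the sample visits 13/13 = 1 distinct residues mod 13.
Start 27 is batch 1; the batches hit are 1.

1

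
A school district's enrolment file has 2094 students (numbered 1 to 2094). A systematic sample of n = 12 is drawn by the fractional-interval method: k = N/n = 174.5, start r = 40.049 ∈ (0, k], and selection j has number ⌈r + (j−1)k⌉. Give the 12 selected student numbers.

41, 215, 390, 564, 739, 913, 1088, 1262, 1437, 1611, 1786, 1960

j=1: r + 0k = 40.049 → ⌈·⌉ = 41
j=2: r + 1k = 214.549 → ⌈·⌉ = 215
j=3: r + 2k = 389.049 → ⌈·⌉ = 390
j=4: r + 3k = 563.549 → ⌈·⌉ = 564
j=5: r + 4k = 738.049 → ⌈·⌉ = 739
j=6: r + 5k = 912.549 → ⌈·⌉ = 913
j=7: r + 6k = 1087.049 → ⌈·⌉ = 1088
j=8: r + 7k = 1261.549 → ⌈·⌉ = 1262
j=9: r + 8k = 1436.049 → ⌈·⌉ = 1437
j=10: r + 9k = 1610.549 → ⌈·⌉ = 1611
j=11: r + 10k = 1785.049 → ⌈·⌉ = 1786
j=12: r + 11k = 1959.549 → ⌈·⌉ = 1960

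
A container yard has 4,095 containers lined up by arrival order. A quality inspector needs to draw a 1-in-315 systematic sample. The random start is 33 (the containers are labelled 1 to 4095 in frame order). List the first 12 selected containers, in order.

container 1: 33
container 2: 33 + 315 = 348
container 3: 348 + 315 = 663
container 4: 663 + 315 = 978
container 5: 978 + 315 = 1293
container 6: 1293 + 315 = 1608
container 7: 1608 + 315 = 1923
container 8: 1923 + 315 = 2238
container 9: 2238 + 315 = 2553
container 10: 2553 + 315 = 2868
container 11: 2868 + 315 = 3183
container 12: 3183 + 315 = 3498

33, 348, 663, 978, 1293, 1608, 1923, 2238, 2553, 2868, 3183, 3498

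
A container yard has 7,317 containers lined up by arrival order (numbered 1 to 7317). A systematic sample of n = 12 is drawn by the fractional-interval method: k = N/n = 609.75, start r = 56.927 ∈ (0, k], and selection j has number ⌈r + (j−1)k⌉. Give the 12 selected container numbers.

j=1: r + 0k = 56.927 → ⌈·⌉ = 57
j=2: r + 1k = 666.677 → ⌈·⌉ = 667
j=3: r + 2k = 1276.427 → ⌈·⌉ = 1277
j=4: r + 3k = 1886.177 → ⌈·⌉ = 1887
j=5: r + 4k = 2495.927 → ⌈·⌉ = 2496
j=6: r + 5k = 3105.677 → ⌈·⌉ = 3106
j=7: r + 6k = 3715.427 → ⌈·⌉ = 3716
j=8: r + 7k = 4325.177 → ⌈·⌉ = 4326
j=9: r + 8k = 4934.927 → ⌈·⌉ = 4935
j=10: r + 9k = 5544.677 → ⌈·⌉ = 5545
j=11: r + 10k = 6154.427 → ⌈·⌉ = 6155
j=12: r + 11k = 6764.177 → ⌈·⌉ = 6765

57, 667, 1277, 1887, 2496, 3106, 3716, 4326, 4935, 5545, 6155, 6765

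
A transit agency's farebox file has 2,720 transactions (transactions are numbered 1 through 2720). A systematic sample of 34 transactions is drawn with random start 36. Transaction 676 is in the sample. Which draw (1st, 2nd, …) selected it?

9

k = 2720/34 = 80
position = (676 − 36)/80 + 1 = 640/80 + 1 = 8 + 1 = 9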